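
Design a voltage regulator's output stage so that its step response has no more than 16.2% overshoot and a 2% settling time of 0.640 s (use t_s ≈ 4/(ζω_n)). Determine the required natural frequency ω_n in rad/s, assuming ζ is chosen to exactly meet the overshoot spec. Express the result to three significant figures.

ζ = −ln(OS)/√(π² + (ln OS)²). With OS = 0.162, ln OS = −1.820 and ζ = 1.820/3.631 = 0.501.
Then ω_n = 4/(ζ t_s) = 4/(0.501 × 0.640) = 12.5 rad/s.

ω_n ≈ 12.5 rad/s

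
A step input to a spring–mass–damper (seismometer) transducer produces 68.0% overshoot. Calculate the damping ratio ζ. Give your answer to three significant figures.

ζ = −ln(OS)/√(π² + (ln OS)²). With OS = 0.680, ln OS = −0.3857 and ζ = 0.3857/3.165 = 0.122.

ζ ≈ 0.122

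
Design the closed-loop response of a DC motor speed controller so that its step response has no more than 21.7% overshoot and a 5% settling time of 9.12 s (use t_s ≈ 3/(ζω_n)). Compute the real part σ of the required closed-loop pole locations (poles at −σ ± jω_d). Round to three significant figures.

The settling-time spec alone fixes σ = ζω_n = 3/t_s = 3/9.12 = 0.329.
(Overshoot then fixes ζ = 0.437 and hence ω_d = σ·√(1−ζ²)/ζ = 0.676 rad/s.)

σ ≈ 0.329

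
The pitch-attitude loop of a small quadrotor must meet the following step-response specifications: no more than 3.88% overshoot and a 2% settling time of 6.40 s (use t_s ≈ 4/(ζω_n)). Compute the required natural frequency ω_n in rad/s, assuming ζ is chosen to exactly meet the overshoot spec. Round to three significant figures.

From %OS = 100·exp(−πζ/√(1−ζ²)), invert to get ζ = −ln(OS)/√(π² + ln²(OS)) with OS = 0.0388.
−ln 0.0388 = 3.249, so ζ = 3.249/√(π² + 10.56) = 0.719.
From t_s ≈ 4/(ζω_n): ω_n = 4/(ζ·t_s) = 4/(0.719·6.40) = 0.869 rad/s.

ω_n ≈ 0.869 rad/s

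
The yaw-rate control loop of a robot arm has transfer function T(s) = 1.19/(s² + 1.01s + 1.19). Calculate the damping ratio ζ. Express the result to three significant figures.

ζ ≈ 0.463

Matching coefficients with s² + 2ζω_n s + ω_n² gives ω_n² = 1.19 ⇒ ω_n = 1.09 rad/s, and ζ = 1.01/(2ω_n) = 0.463.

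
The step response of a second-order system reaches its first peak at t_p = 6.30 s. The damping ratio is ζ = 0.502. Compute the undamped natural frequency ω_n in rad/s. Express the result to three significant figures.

ω_n ≈ 0.577 rad/s

Peak time t_p = π/ω_d, so ω_d = π/t_p = π/6.30 = 0.499 rad/s.
ω_n = ω_d/√(1−ζ²) = 0.499/√0.748 = 0.577 rad/s.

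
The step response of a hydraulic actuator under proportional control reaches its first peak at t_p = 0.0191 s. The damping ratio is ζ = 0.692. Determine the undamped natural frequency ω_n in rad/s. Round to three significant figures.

ω_n ≈ 228 rad/s

Peak time t_p = π/ω_d, so ω_d = π/t_p = π/0.0191 = 164 rad/s.
ω_n = ω_d/√(1−ζ²) = 164/√0.521 = 228 rad/s.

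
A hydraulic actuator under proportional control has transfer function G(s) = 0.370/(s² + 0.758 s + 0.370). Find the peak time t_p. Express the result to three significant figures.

t_p ≈ 6.60 s

Matching coefficients with s² + 2ζω_n s + ω_n² gives ω_n² = 0.370 ⇒ ω_n = 0.608 rad/s, and ζ = 0.758/(2ω_n) = 0.623.
ω_d = 0.608·√(1 − 0.623²) = 0.476 rad/s. Then t_p = π/ω_d = 6.60 s.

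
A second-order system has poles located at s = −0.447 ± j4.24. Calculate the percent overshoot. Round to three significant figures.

|pole| = ω_n = √(0.447² + 4.24²) = 4.26 rad/s; ζ = cos θ = σ/ω_n = 0.105.
Overshoot: exp(−π·0.105/√(1−0.105²)) = 0.718, i.e. 71.8%.

%OS ≈ 71.8%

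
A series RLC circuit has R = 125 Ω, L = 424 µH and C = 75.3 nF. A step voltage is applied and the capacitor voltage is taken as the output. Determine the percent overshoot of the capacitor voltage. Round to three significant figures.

For a series RLC circuit (capacitor voltage as output), ω_n = 1/√(LC) = 1/√(424 µH · 75.3 nF) = 177000 rad/s.
ζ = (R/2)·√(C/L) = (125/2)·√(75.3 nF/424 µH) = 0.833.
%OS = 100·exp(−πζ/√(1−ζ²)) = 0.884%.

%OS ≈ 0.884%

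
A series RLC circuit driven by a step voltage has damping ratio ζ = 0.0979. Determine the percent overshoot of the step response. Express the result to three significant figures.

For an underdamped second-order system, %OS = 100·exp(−πζ/√(1−ζ²)).
πζ/√(1−ζ²) = π·0.0979/√(1−0.00958) = 0.3090, so %OS = 100·e^(−0.3090) = 73.4%.

%OS ≈ 73.4%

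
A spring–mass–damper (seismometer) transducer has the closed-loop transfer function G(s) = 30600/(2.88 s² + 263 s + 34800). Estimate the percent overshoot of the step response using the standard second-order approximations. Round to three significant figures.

Dividing through by 2.88: denominator becomes s² + 91.32 s + 12080.
So ω_n = √12080 = 110 rad/s and ζ = 91.32/(2·110) = 0.415.
%OS = 100 e^{−πζ/√(1−ζ²)} with ζ = 0.415 gives 23.8%.

%OS ≈ 23.8%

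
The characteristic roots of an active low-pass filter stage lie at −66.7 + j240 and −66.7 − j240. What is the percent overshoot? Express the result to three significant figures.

With σ = 66.7, ω_d = 240: ω_n = √(σ²+ω_d²) = 249 rad/s, ζ = σ/ω_n = 0.268.
%OS = 100 e^{−πζ/√(1−ζ²)} with ζ = 0.268 gives 41.8%.

%OS ≈ 41.8%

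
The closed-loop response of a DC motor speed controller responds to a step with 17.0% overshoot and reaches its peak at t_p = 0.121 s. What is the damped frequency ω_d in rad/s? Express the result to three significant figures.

ω_d ≈ 26.0 rad/s

t_p = π/ω_d, so ω_d = π/0.121 = 26.0 rad/s.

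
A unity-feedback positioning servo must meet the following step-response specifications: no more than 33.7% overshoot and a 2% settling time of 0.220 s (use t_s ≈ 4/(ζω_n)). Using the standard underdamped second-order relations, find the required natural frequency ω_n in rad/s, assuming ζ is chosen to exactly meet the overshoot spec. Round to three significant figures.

Inverting the overshoot relation: ζ = |ln 0.337|/√(π² + ln²0.337) = 0.327.
Then ω_n = 4/(ζ t_s) = 4/(0.327 × 0.220) = 55.6 rad/s.

ω_n ≈ 55.6 rad/s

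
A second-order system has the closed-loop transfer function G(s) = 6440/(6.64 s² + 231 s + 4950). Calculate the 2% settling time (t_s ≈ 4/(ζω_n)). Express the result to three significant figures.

t_s ≈ 0.230 s

Dividing through by 6.64: denominator becomes s² + 34.79 s + 745.5.
So ω_n = √745.5 = 27.3 rad/s and ζ = 34.79/(2·27.3) = 0.637.
t_s ≈ 4/(ζω_n) = 0.230 s.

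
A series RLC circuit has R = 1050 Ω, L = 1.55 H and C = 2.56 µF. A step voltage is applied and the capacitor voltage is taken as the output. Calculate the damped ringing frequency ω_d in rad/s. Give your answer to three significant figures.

For a series RLC circuit (capacitor voltage as output), ω_n = 1/√(LC) = 1/√(1.55 H · 2.56 µF) = 502 rad/s.
ζ = (R/2)·√(C/L) = (1050/2)·√(2.56 µF/1.55 H) = 0.675.
ω_d = 502·√(1 − 0.675²) = 371 rad/s.

ω_d ≈ 371 rad/s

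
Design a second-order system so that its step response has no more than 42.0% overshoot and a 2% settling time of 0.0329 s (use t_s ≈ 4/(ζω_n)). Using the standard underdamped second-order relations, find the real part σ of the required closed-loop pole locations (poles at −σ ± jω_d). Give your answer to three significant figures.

σ ≈ 122

The settling-time spec alone fixes σ = ζω_n = 4/t_s = 4/0.0329 = 122.
(Overshoot then fixes ζ = 0.266 and hence ω_d = σ·√(1−ζ²)/ζ = 440 rad/s.)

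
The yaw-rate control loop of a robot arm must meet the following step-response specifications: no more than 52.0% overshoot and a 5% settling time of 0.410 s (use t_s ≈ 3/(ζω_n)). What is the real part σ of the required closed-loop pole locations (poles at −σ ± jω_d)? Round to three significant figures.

σ ≈ 7.32

The settling-time spec alone fixes σ = ζω_n = 3/t_s = 3/0.410 = 7.32.
(Overshoot then fixes ζ = 0.204 and hence ω_d = σ·√(1−ζ²)/ζ = 35.2 rad/s.)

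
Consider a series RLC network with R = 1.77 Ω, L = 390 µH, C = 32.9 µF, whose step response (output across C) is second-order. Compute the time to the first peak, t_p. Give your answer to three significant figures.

For a series RLC circuit (capacitor voltage as output), ω_n = 1/√(LC) = 1/√(390 µH · 32.9 µF) = 8830 rad/s.
ζ = (R/2)·√(C/L) = (1.77/2)·√(32.9 µF/390 µH) = 0.257.
The damped frequency ω_d = ω_n√(1−ζ²) = 8530 rad/s. t_p = π/ω_d = 0.000368 s.

t_p ≈ 0.000368 s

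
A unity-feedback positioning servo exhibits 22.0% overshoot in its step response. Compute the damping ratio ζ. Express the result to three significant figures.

Inverting the overshoot relation: ζ = |ln 0.220|/√(π² + ln²0.220) = 0.434.

ζ ≈ 0.434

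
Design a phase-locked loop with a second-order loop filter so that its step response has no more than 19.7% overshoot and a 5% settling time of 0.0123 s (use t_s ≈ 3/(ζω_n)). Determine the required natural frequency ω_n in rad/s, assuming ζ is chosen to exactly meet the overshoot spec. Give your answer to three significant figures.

From %OS = 100·exp(−πζ/√(1−ζ²)), invert to get ζ = −ln(OS)/√(π² + ln²(OS)) with OS = 0.197.
−ln 0.197 = 1.625, so ζ = 1.625/√(π² + 2.639) = 0.459.
From t_s ≈ 3/(ζω_n): ω_n = 3/(ζ·t_s) = 3/(0.459·0.0123) = 531 rad/s.

ω_n ≈ 531 rad/s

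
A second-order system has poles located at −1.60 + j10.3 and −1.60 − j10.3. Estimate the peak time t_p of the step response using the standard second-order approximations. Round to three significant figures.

t_p ≈ 0.305 s

t_p = π/ω_d with ω_d = 10.3 (the imaginary part), so t_p = 0.305 s.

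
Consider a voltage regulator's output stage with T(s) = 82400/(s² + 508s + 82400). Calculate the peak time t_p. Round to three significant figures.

t_p ≈ 0.0235 s

ω_n = √82400 = 287 rad/s; ζ = 508/(2·287) = 0.885.
ω_d = ω_n√(1−ζ²) = 134 rad/s. Then t_p = π/ω_d = 0.0235 s.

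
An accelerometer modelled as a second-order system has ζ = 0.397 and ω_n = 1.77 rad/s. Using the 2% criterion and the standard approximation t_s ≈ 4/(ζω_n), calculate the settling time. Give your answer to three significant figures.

t_s ≈ 4/(ζω_n) = 4/(0.397 × 1.77) = 5.69 s.

t_s ≈ 5.69 s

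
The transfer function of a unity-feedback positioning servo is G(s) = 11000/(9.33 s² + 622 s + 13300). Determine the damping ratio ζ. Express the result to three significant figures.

ζ ≈ 0.883

Dividing through by 9.33: denominator becomes s² + 66.67 s + 1426.
So ω_n = √1426 = 37.8 rad/s and ζ = 66.67/(2·37.8) = 0.883.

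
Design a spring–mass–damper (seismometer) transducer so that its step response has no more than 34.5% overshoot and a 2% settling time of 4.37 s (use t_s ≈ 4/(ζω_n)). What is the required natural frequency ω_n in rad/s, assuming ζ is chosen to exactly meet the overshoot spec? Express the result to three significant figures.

ω_n ≈ 2.85 rad/s

From %OS = 100·exp(−πζ/√(1−ζ²)), invert to get ζ = −ln(OS)/√(π² + ln²(OS)) with OS = 0.345.
−ln 0.345 = 1.064, so ζ = 1.064/√(π² + 1.133) = 0.321.
From t_s ≈ 4/(ζω_n): ω_n = 4/(ζ·t_s) = 4/(0.321·4.37) = 2.85 rad/s.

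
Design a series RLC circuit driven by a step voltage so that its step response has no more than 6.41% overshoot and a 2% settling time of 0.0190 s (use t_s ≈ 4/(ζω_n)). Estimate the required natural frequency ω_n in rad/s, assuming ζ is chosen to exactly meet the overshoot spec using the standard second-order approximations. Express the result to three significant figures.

ω_n ≈ 320 rad/s

ζ = −ln(OS)/√(π² + (ln OS)²). With OS = 0.0641, ln OS = −2.747 and ζ = 2.747/4.173 = 0.658.
From t_s ≈ 4/(ζω_n): ω_n = 4/(ζ·t_s) = 4/(0.658·0.0190) = 320 rad/s.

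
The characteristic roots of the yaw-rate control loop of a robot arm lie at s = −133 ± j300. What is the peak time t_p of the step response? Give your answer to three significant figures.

t_p ≈ 0.0105 s

t_p = π/ω_d with ω_d = 300 (the imaginary part), so t_p = 0.0105 s.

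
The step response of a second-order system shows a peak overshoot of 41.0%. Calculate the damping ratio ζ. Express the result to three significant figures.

ζ ≈ 0.273

From %OS = 100·exp(−πζ/√(1−ζ²)), invert to get ζ = −ln(OS)/√(π² + ln²(OS)) with OS = 0.410.
−ln 0.410 = 0.8916, so ζ = 0.8916/√(π² + 0.7949) = 0.273.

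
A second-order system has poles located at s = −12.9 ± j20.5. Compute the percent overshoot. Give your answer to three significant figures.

%OS ≈ 13.8%

The poles are at −σ ± jω_d with σ = 12.9 and ω_d = 20.5, so ω_n = √(σ²+ω_d²) = 24.2 rad/s and ζ = σ/ω_n = 0.533.
%OS = 100 e^{−πζ/√(1−ζ²)} with ζ = 0.533 gives 13.8%.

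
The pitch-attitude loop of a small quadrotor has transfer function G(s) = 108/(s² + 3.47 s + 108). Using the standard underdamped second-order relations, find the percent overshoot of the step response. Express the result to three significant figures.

ω_n = √108 = 10.4 rad/s; ζ = 3.47/(2·10.4) = 0.167.
%OS = 100·exp(−πζ/√(1−ζ²)) = 58.7%.

%OS ≈ 58.7%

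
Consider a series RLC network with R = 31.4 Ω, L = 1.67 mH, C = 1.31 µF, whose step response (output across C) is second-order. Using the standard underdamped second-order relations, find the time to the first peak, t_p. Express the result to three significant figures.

For a series RLC circuit (capacitor voltage as output), ω_n = 1/√(LC) = 1/√(1.67 mH · 1.31 µF) = 21400 rad/s.
ζ = (R/2)·√(C/L) = (31.4/2)·√(1.31 µF/1.67 mH) = 0.440.
The damped frequency ω_d = ω_n√(1−ζ²) = 19200 rad/s. t_p = π/ω_d = 0.000164 s.

t_p ≈ 0.000164 s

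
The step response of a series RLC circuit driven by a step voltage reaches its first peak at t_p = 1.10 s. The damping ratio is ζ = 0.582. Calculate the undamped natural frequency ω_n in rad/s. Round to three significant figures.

Peak time t_p = π/ω_d, so ω_d = π/t_p = π/1.10 = 2.86 rad/s.
ω_n = ω_d/√(1−ζ²) = 2.86/√0.661 = 3.51 rad/s.

ω_n ≈ 3.51 rad/s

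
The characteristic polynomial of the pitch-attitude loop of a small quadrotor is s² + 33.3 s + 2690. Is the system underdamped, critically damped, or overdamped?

underdamped

a² − 4b = 33.3² − 4·2690 < 0 (complex roots); the system is underdamped.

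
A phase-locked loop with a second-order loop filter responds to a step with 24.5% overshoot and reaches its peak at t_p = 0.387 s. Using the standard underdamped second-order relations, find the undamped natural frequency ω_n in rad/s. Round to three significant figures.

ω_n ≈ 8.89 rad/s

ζ from %OS: ζ = |ln 0.245|/√(π²+ln²0.245) = 0.409.
t_p = π/ω_d ⇒ ω_d = 8.12 rad/s; then ω_n = ω_d/√(1−ζ²) = 8.89 rad/s.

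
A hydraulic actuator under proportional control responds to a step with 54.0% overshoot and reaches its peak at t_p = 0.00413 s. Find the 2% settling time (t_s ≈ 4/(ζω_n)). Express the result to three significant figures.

The overshoot fixes ζ = −ln(OS)/√(π²+ln²(OS)) = 0.192.
From t_p = π/ω_d, ω_d = π/0.00413 = 761 rad/s, so ω_n = ω_d/√(1−ζ²) = 775 rad/s.
t_s ≈ 4/(ζω_n) = 4/(0.192·775) = 0.0268 s.

t_s ≈ 0.0268 s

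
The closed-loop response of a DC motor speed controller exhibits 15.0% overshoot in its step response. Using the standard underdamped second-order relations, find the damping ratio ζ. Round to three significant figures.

Inverting the overshoot relation: ζ = |ln 0.150|/√(π² + ln²0.150) = 0.517.

ζ ≈ 0.517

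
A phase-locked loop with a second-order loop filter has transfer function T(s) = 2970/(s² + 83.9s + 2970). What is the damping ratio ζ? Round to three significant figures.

ζ ≈ 0.770

ω_n = √2970 = 54.5 rad/s; ζ = 83.9/(2·54.5) = 0.770.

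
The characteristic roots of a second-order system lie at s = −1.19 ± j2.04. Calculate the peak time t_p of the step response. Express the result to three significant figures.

t_p = π/ω_d with ω_d = 2.04 (the imaginary part), so t_p = 1.54 s.

t_p ≈ 1.54 s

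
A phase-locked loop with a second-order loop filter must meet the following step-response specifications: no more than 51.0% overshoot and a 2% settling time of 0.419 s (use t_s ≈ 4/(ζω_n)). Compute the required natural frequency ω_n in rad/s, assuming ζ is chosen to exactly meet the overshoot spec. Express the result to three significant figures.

ω_n ≈ 45.6 rad/s

From %OS = 100·exp(−πζ/√(1−ζ²)), invert to get ζ = −ln(OS)/√(π² + ln²(OS)) with OS = 0.510.
−ln 0.510 = 0.6733, so ζ = 0.6733/√(π² + 0.4534) = 0.210.
Then ω_n = 4/(ζ t_s) = 4/(0.210 × 0.419) = 45.6 rad/s.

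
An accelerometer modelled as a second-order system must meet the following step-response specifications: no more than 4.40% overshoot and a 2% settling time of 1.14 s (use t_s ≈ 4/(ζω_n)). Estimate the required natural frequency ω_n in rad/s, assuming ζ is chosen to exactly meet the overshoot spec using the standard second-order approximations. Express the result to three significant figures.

ω_n ≈ 4.98 rad/s

From %OS = 100·exp(−πζ/√(1−ζ²)), invert to get ζ = −ln(OS)/√(π² + ln²(OS)) with OS = 0.0440.
−ln 0.0440 = 3.124, so ζ = 3.124/√(π² + 9.757) = 0.705.
From t_s ≈ 4/(ζω_n): ω_n = 4/(ζ·t_s) = 4/(0.705·1.14) = 4.98 rad/s.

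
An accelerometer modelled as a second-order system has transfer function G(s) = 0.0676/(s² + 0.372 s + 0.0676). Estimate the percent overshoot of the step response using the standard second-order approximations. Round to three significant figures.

%OS ≈ 4.01%

Matching coefficients with s² + 2ζω_n s + ω_n² gives ω_n² = 0.0676 ⇒ ω_n = 0.260 rad/s, and ζ = 0.372/(2ω_n) = 0.715.
%OS = 100 e^{−πζ/√(1−ζ²)} with ζ = 0.715 gives 4.01%.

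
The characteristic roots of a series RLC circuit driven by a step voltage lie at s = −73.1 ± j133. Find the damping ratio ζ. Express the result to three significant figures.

The poles are at −σ ± jω_d with σ = 73.1 and ω_d = 133, so ω_n = √(σ²+ω_d²) = 152 rad/s and ζ = σ/ω_n = 0.482.

ζ ≈ 0.482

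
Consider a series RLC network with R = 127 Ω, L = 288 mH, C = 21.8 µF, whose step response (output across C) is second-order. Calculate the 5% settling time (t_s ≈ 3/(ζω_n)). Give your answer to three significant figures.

t_s ≈ 0.0136 s

For a series RLC circuit (capacitor voltage as output), ω_n = 1/√(LC) = 1/√(288 mH · 21.8 µF) = 399 rad/s.
ζ = (R/2)·√(C/L) = (127/2)·√(21.8 µF/288 mH) = 0.552.
t_s ≈ 3/(ζω_n) = 0.0136 s.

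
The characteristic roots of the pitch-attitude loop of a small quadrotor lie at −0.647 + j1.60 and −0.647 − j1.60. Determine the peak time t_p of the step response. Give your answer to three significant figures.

t_p ≈ 1.96 s

t_p = π/ω_d with ω_d = 1.60 (the imaginary part), so t_p = 1.96 s.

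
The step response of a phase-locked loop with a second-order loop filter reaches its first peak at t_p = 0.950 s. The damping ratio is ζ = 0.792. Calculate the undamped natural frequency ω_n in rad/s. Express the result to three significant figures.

ω_n ≈ 5.42 rad/s

Peak time t_p = π/ω_d, so ω_d = π/t_p = π/0.950 = 3.31 rad/s.
ω_n = ω_d/√(1−ζ²) = 3.31/√0.373 = 5.42 rad/s.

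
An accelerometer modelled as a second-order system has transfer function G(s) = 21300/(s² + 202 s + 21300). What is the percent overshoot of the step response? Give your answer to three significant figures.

%OS ≈ 4.92%

ω_n = √21300 = 146 rad/s; ζ = 202/(2·146) = 0.692.
%OS = 100·exp(−πζ/√(1−ζ²)) = 4.92%.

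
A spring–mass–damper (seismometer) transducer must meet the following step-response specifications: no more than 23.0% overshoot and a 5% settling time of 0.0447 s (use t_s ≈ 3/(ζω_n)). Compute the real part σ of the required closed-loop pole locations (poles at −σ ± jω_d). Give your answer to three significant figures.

The settling-time spec alone fixes σ = ζω_n = 3/t_s = 3/0.0447 = 67.1.
(Overshoot then fixes ζ = 0.424 and hence ω_d = σ·√(1−ζ²)/ζ = 143 rad/s.)

σ ≈ 67.1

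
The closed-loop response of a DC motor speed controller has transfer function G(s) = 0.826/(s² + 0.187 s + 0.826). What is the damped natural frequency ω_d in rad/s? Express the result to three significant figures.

ω_d ≈ 0.904 rad/s

Comparing the denominator to s² + 2ζω_n s + ω_n²: ω_n = √0.826 = 0.909 rad/s, and 2ζω_n = 0.187 so ζ = 0.187/(2·0.909) = 0.103.
The damped frequency ω_d = ω_n√(1−ζ²) = 0.904 rad/s.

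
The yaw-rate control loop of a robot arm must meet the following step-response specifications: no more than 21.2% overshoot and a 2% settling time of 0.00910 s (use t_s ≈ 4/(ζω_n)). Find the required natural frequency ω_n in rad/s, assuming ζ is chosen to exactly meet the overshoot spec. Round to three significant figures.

ω_n ≈ 993 rad/s

From %OS = 100·exp(−πζ/√(1−ζ²)), invert to get ζ = −ln(OS)/√(π² + ln²(OS)) with OS = 0.212.
−ln 0.212 = 1.551, so ζ = 1.551/√(π² + 2.406) = 0.443.
Then ω_n = 4/(ζ t_s) = 4/(0.443 × 0.00910) = 993 rad/s.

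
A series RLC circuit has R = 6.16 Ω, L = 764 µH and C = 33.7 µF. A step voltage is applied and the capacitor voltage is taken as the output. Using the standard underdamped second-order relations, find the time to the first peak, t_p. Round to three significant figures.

t_p ≈ 0.000661 s

For a series RLC circuit (capacitor voltage as output), ω_n = 1/√(LC) = 1/√(764 µH · 33.7 µF) = 6230 rad/s.
ζ = (R/2)·√(C/L) = (6.16/2)·√(33.7 µF/764 µH) = 0.647.
ω_d = 6230·√(1 − 0.647²) = 4750 rad/s. t_p = π/ω_d = 0.000661 s.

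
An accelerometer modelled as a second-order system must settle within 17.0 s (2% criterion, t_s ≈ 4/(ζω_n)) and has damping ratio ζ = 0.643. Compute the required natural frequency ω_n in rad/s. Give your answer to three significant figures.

ω_n ≈ 0.366 rad/s

Rearranging t_s ≈ 4/(ζω_n) gives ω_n = 4/(ζ·t_s) = 4/(0.643 × 17.0) = 0.366 rad/s.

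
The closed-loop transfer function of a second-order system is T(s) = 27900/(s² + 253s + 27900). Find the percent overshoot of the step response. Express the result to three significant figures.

Comparing the denominator to s² + 2ζω_n s + ω_n²: ω_n = √27900 = 167 rad/s, and 2ζω_n = 253 so ζ = 253/(2·167) = 0.757.
%OS = 100 e^{−πζ/√(1−ζ²)} with ζ = 0.757 gives 2.62%.

%OS ≈ 2.62%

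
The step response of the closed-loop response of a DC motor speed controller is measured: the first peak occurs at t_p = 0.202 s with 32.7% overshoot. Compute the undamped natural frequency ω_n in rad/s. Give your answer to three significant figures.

ω_n ≈ 16.5 rad/s

The overshoot fixes ζ = −ln(OS)/√(π²+ln²(OS)) = 0.335.
t_p = π/ω_d ⇒ ω_d = 15.6 rad/s; then ω_n = ω_d/√(1−ζ²) = 16.5 rad/s.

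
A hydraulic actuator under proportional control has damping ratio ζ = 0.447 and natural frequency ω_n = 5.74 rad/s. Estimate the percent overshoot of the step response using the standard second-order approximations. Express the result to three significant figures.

For an underdamped second-order system, %OS = 100·exp(−πζ/√(1−ζ²)).
πζ/√(1−ζ²) = π·0.447/√(1−0.200) = 1.570, so %OS = 100·e^(−1.570) = 20.8%.

%OS ≈ 20.8%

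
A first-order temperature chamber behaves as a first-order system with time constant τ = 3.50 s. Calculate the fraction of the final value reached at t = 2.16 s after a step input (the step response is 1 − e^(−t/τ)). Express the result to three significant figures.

y(t)/y_∞ = 1 − e^(−t/τ) = 1 − e^(−2.16/3.50) = 1 − e^(−0.617) = 0.461.

y/y_∞ ≈ 0.461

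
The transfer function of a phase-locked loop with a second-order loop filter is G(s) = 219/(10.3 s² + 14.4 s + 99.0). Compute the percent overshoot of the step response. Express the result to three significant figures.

%OS ≈ 48.3%

Dividing through by 10.3: denominator becomes s² + 1.398 s + 9.612.
So ω_n = √9.612 = 3.10 rad/s and ζ = 1.398/(2·3.10) = 0.225.
%OS = 100·exp(−πζ/√(1−ζ²)) = 48.3%.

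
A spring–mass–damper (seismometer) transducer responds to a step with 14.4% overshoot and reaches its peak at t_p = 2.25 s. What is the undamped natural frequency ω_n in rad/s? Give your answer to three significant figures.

From the overshoot, ζ = −ln(OS)/√(π²+ln²(OS)) = 0.525.
t_p = π/ω_d ⇒ ω_d = 1.40 rad/s; then ω_n = ω_d/√(1−ζ²) = 1.64 rad/s.

ω_n ≈ 1.64 rad/s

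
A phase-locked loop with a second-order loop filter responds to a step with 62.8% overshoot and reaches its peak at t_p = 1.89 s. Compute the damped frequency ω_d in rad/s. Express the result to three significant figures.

t_p = π/ω_d, so ω_d = π/1.89 = 1.66 rad/s.

ω_d ≈ 1.66 rad/s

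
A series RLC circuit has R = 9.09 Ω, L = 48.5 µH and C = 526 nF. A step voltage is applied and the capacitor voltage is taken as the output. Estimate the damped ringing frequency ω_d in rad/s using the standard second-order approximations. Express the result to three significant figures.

For a series RLC circuit (capacitor voltage as output), ω_n = 1/√(LC) = 1/√(48.5 µH · 526 nF) = 198000 rad/s.
ζ = (R/2)·√(C/L) = (9.09/2)·√(526 nF/48.5 µH) = 0.473.
ω_d = ω_n√(1−ζ²) = 174000 rad/s.

ω_d ≈ 174000 rad/s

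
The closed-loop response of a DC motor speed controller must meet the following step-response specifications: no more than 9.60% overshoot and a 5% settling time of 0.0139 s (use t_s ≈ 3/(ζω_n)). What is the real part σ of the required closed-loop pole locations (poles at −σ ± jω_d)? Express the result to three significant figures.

σ ≈ 216

The settling-time spec alone fixes σ = ζω_n = 3/t_s = 3/0.0139 = 216.
(Overshoot then fixes ζ = 0.598 and hence ω_d = σ·√(1−ζ²)/ζ = 289 rad/s.)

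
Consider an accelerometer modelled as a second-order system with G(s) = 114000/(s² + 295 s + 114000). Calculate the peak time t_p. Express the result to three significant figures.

ω_n = √114000 = 338 rad/s; ζ = 295/(2·338) = 0.437.
The damped frequency ω_d = ω_n√(1−ζ²) = 304 rad/s. Then t_p = π/ω_d = 0.0103 s.

t_p ≈ 0.0103 s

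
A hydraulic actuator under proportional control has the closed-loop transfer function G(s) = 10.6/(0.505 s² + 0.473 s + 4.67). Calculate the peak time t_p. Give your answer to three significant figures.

Dividing through by 0.505: denominator becomes s² + 0.9366 s + 9.248.
So ω_n = √9.248 = 3.04 rad/s and ζ = 0.9366/(2·3.04) = 0.154.
ω_d = 3.04·√(1 − 0.154²) = 3.00 rad/s. t_p = π/ω_d = 1.05 s.

t_p ≈ 1.05 s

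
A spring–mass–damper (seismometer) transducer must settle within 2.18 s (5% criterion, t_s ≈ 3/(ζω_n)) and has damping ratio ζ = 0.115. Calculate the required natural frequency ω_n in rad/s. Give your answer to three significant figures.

Rearranging t_s ≈ 3/(ζω_n) gives ω_n = 3/(ζ·t_s) = 3/(0.115 × 2.18) = 12.0 rad/s.

ω_n ≈ 12.0 rad/s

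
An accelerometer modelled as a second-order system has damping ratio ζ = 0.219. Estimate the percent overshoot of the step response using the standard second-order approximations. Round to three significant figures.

%OS ≈ 49.4%

For an underdamped second-order system, %OS = 100·exp(−πζ/√(1−ζ²)).
πζ/√(1−ζ²) = π·0.219/√(1−0.0480) = 0.7051, so %OS = 100·e^(−0.7051) = 49.4%.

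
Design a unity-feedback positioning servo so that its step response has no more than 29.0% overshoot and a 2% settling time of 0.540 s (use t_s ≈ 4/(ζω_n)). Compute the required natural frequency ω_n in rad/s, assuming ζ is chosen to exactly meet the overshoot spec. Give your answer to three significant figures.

Inverting the overshoot relation: ζ = |ln 0.290|/√(π² + ln²0.290) = 0.367.
From t_s ≈ 4/(ζω_n): ω_n = 4/(ζ·t_s) = 4/(0.367·0.540) = 20.2 rad/s.

ω_n ≈ 20.2 rad/s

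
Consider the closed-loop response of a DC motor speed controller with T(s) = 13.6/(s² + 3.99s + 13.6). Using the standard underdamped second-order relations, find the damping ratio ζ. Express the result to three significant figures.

ζ ≈ 0.541

Matching coefficients with s² + 2ζω_n s + ω_n² gives ω_n² = 13.6 ⇒ ω_n = 3.69 rad/s, and ζ = 3.99/(2ω_n) = 0.541.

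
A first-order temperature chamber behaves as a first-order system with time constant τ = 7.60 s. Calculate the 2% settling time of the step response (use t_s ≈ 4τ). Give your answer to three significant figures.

t_s ≈ 4τ = 30.4 s.

t_s ≈ 30.4 s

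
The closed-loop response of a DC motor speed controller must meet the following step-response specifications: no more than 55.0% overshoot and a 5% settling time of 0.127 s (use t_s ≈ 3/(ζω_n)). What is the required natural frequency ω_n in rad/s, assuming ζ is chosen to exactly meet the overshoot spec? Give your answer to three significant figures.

ω_n ≈ 126 rad/s

From %OS = 100·exp(−πζ/√(1−ζ²)), invert to get ζ = −ln(OS)/√(π² + ln²(OS)) with OS = 0.550.
−ln 0.550 = 0.5978, so ζ = 0.5978/√(π² + 0.3574) = 0.187.
From t_s ≈ 3/(ζω_n): ω_n = 3/(ζ·t_s) = 3/(0.187·0.127) = 126 rad/s.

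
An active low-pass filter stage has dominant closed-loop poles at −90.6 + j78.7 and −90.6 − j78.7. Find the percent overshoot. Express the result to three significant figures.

|pole| = ω_n = √(90.6² + 78.7²) = 120 rad/s; ζ = cos θ = σ/ω_n = 0.755.
%OS = 100 e^{−πζ/√(1−ζ²)} with ζ = 0.755 gives 2.69%.

%OS ≈ 2.69%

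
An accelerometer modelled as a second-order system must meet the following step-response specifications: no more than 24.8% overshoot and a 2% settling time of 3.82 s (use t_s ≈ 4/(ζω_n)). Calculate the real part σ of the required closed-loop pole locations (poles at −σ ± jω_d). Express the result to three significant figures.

The settling-time spec alone fixes σ = ζω_n = 4/t_s = 4/3.82 = 1.05.
(Overshoot then fixes ζ = 0.406 and hence ω_d = σ·√(1−ζ²)/ζ = 2.36 rad/s.)

σ ≈ 1.05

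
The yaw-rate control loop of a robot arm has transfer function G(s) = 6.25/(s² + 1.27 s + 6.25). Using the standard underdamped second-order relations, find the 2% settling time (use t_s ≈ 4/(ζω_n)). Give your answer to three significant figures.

t_s ≈ 6.30 s

ω_n = √6.25 = 2.50 rad/s; ζ = 1.27/(2·2.50) = 0.254.
t_s ≈ 4/(ζω_n) = 4/(0.254·2.50) = 6.30 s.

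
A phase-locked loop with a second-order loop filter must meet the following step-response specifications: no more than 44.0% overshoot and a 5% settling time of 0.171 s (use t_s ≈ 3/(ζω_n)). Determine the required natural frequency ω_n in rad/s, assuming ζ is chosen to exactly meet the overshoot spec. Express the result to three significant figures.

ζ = −ln(OS)/√(π² + (ln OS)²). With OS = 0.440, ln OS = −0.8210 and ζ = 0.8210/3.247 = 0.253.
Then ω_n = 3/(ζ t_s) = 3/(0.253 × 0.171) = 69.4 rad/s.

ω_n ≈ 69.4 rad/s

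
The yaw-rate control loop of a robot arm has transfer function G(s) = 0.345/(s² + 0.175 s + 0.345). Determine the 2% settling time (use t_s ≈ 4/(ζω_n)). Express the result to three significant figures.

t_s ≈ 45.7 s

Comparing the denominator to s² + 2ζω_n s + ω_n²: ω_n = √0.345 = 0.587 rad/s, and 2ζω_n = 0.175 so ζ = 0.175/(2·0.587) = 0.149.
t_s ≈ 4/(ζω_n) = 4/(0.149·0.587) = 45.7 s.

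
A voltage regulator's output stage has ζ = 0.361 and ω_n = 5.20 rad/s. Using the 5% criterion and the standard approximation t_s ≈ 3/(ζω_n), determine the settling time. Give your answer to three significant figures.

t_s ≈ 3/(ζω_n) = 3/(0.361 × 5.20) = 1.60 s.

t_s ≈ 1.60 s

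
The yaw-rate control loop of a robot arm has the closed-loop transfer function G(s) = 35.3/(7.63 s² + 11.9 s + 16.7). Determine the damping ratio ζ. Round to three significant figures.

Dividing through by 7.63: denominator becomes s² + 1.560 s + 2.189.
So ω_n = √2.189 = 1.48 rad/s and ζ = 1.560/(2·1.48) = 0.527.

ζ ≈ 0.527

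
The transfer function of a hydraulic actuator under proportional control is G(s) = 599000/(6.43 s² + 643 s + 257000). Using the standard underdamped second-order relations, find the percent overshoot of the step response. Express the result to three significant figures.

Dividing through by 6.43: denominator becomes s² + 100.0 s + 39970.
So ω_n = √39970 = 200 rad/s and ζ = 100.0/(2·200) = 0.250.
%OS = 100·exp(−πζ/√(1−ζ²)) = 44.4%.

%OS ≈ 44.4%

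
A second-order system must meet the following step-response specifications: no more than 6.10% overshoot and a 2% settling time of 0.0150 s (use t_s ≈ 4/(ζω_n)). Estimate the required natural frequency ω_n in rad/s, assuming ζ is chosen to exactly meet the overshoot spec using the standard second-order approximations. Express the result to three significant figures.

From %OS = 100·exp(−πζ/√(1−ζ²)), invert to get ζ = −ln(OS)/√(π² + ln²(OS)) with OS = 0.0610.
−ln 0.0610 = 2.797, so ζ = 2.797/√(π² + 7.823) = 0.665.
From t_s ≈ 4/(ζω_n): ω_n = 4/(ζ·t_s) = 4/(0.665·0.0150) = 401 rad/s.

ω_n ≈ 401 rad/s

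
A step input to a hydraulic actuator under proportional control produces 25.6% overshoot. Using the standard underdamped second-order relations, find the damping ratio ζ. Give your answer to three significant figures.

ζ ≈ 0.398

ζ = −ln(OS)/√(π² + (ln OS)²). With OS = 0.256, ln OS = −1.363 and ζ = 1.363/3.424 = 0.398.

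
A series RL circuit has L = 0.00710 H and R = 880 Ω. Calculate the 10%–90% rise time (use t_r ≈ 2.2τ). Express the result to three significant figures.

τ = L/R = 0.00710/880 = 0.00000807 s.
t_r ≈ 2.2τ = 0.0000178 s.

t_r ≈ 0.0000178 s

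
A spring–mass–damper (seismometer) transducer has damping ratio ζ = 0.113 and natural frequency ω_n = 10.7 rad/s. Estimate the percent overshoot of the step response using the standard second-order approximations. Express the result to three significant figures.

%OS ≈ 70.0%

For an underdamped second-order system, %OS = 100·exp(−πζ/√(1−ζ²)).
πζ/√(1−ζ²) = π·0.113/√(1−0.0128) = 0.3573, so %OS = 100·e^(−0.3573) = 70.0%.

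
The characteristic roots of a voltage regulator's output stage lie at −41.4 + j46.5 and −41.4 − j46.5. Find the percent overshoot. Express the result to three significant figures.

The poles are at −σ ± jω_d with σ = 41.4 and ω_d = 46.5, so ω_n = √(σ²+ω_d²) = 62.3 rad/s and ζ = σ/ω_n = 0.665.
%OS = 100·exp(−πζ/√(1−ζ²)) = 6.10%.

%OS ≈ 6.10%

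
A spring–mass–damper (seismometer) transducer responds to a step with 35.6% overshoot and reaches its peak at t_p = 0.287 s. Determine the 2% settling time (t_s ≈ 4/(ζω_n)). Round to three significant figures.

t_s ≈ 1.11 s

ζ from %OS: ζ = |ln 0.356|/√(π²+ln²0.356) = 0.312.
t_p = π/ω_d ⇒ ω_d = 10.9 rad/s; then ω_n = ω_d/√(1−ζ²) = 11.5 rad/s.
t_s ≈ 4/(ζω_n) = 4/(0.312·11.5) = 1.11 s.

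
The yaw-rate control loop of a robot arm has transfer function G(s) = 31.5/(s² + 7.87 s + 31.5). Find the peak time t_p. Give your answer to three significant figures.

ω_n = √31.5 = 5.61 rad/s; ζ = 7.87/(2·5.61) = 0.701.
The damped frequency ω_d = ω_n√(1−ζ²) = 4.00 rad/s. Then t_p = π/ω_d = 0.785 s.

t_p ≈ 0.785 s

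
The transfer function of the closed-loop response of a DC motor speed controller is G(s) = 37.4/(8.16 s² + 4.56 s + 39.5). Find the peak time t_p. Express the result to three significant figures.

Dividing through by 8.16: denominator becomes s² + 0.5588 s + 4.841.
So ω_n = √4.841 = 2.20 rad/s and ζ = 0.5588/(2·2.20) = 0.127.
The damped frequency ω_d = ω_n√(1−ζ²) = 2.18 rad/s. t_p = π/ω_d = 1.44 s.

t_p ≈ 1.44 s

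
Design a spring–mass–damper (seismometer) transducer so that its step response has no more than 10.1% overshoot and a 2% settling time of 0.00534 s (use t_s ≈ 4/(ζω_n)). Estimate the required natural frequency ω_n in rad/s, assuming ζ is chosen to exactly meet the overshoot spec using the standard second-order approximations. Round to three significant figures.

ω_n ≈ 1270 rad/s

Inverting the overshoot relation: ζ = |ln 0.101|/√(π² + ln²0.101) = 0.589.
From t_s ≈ 4/(ζω_n): ω_n = 4/(ζ·t_s) = 4/(0.589·0.00534) = 1270 rad/s.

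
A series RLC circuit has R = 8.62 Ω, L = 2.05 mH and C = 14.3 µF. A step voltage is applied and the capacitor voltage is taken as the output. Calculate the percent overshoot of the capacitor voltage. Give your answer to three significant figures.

%OS ≈ 29.8%

For a series RLC circuit (capacitor voltage as output), ω_n = 1/√(LC) = 1/√(2.05 mH · 14.3 µF) = 5840 rad/s.
ζ = (R/2)·√(C/L) = (8.62/2)·√(14.3 µF/2.05 mH) = 0.360.
%OS = 100·exp(−πζ/√(1−ζ²)) = 29.8%.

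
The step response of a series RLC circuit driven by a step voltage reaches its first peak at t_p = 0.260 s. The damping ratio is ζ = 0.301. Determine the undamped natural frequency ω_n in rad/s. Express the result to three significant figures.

Peak time t_p = π/ω_d, so ω_d = π/t_p = π/0.260 = 12.1 rad/s.
ω_n = ω_d/√(1−ζ²) = 12.1/√0.909 = 12.7 rad/s.

ω_n ≈ 12.7 rad/s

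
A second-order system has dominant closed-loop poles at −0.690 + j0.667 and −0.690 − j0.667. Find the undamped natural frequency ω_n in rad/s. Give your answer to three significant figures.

The poles are at −σ ± jω_d with σ = 0.690 and ω_d = 0.667, so ω_n = √(σ²+ω_d²) = 0.960 rad/s and ζ = σ/ω_n = 0.719.

ω_n ≈ 0.960 rad/s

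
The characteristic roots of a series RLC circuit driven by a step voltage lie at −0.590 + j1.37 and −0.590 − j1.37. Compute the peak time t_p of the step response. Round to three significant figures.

t_p ≈ 2.29 s

t_p = π/ω_d with ω_d = 1.37 (the imaginary part), so t_p = 2.29 s.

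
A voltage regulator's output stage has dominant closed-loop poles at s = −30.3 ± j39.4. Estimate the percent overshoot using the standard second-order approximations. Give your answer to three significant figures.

The poles are at −σ ± jω_d with σ = 30.3 and ω_d = 39.4, so ω_n = √(σ²+ω_d²) = 49.7 rad/s and ζ = σ/ω_n = 0.610.
%OS = 100·exp(−πζ/√(1−ζ²)) = 8.93%.

%OS ≈ 8.93%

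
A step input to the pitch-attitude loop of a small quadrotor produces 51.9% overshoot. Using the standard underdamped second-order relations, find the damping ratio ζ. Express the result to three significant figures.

ζ = −ln(OS)/√(π² + (ln OS)²). With OS = 0.519, ln OS = −0.6559 and ζ = 0.6559/3.209 = 0.204.

ζ ≈ 0.204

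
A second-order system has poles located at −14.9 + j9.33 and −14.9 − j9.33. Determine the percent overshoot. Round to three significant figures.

%OS ≈ 0.662%

The poles are at −σ ± jω_d with σ = 14.9 and ω_d = 9.33, so ω_n = √(σ²+ω_d²) = 17.6 rad/s and ζ = σ/ω_n = 0.848.
%OS = 100·exp(−πζ/√(1−ζ²)) = 0.662%.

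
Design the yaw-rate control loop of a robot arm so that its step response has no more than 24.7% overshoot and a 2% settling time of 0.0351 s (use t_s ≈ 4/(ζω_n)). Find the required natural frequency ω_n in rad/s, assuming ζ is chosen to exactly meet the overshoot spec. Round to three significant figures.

ω_n ≈ 280 rad/s

ζ = −ln(OS)/√(π² + (ln OS)²). With OS = 0.247, ln OS = −1.398 and ζ = 1.398/3.439 = 0.407.
From t_s ≈ 4/(ζω_n): ω_n = 4/(ζ·t_s) = 4/(0.407·0.0351) = 280 rad/s.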